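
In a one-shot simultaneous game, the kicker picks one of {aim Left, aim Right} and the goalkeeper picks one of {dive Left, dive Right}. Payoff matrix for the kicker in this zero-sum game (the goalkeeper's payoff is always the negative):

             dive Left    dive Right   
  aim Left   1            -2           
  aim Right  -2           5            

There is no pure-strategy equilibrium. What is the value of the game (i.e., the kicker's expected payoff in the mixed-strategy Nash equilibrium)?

The kicker's indifference between aim Left and aim Right determines the goalkeeper's mixing probability q:
  the kicker's payoff from aim Left: q·1 + (1−q)·(-2) = 3q - 2
  the kicker's payoff from aim Right: q·(-2) + (1−q)·5 = -7q + 5
  3q - 2 = -7q + 5  ⇒  10q = 7  ⇒  q = 7/10.
The value is the kicker's expected payoff against this mix (using aim Left): (7/10)·1 + (3/10)·(-2) = 1/10.

v = 1/10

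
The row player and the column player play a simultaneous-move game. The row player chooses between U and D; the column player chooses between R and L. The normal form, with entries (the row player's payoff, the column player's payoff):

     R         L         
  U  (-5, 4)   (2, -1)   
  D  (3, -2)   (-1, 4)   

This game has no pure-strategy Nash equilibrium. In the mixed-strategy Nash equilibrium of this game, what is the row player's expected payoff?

The row player's indifference between U and D determines the column player's mixing probability q:
  the row player's payoff to U: q·(-5) + (1−q)·2 = -7q + 2
  the row player's payoff to D: q·3 + (1−q)·(-1) = 4q - 1
  -7q + 2 = 4q - 1  ⇒  -11q = -3  ⇒  q = 3/11.
At equilibrium the row player is indifferent across rows, so the row player's payoff equals the payoff from U: (3/11)·(-5) + (8/11)·2 = 1/11.

1/11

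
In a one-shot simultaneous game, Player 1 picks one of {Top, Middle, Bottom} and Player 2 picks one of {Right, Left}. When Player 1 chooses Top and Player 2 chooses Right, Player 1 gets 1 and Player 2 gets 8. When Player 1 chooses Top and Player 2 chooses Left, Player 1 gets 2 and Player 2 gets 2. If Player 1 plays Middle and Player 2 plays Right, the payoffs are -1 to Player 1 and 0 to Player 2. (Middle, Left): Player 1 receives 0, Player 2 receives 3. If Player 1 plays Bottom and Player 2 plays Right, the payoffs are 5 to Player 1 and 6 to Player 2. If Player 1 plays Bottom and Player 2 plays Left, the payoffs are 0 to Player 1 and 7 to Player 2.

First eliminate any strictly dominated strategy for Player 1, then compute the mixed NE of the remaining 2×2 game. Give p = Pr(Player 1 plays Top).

p = 1/7

Player 1's strategy Middle is strictly dominated by Top: 1 > -1 and 2 > 0. Eliminate Middle.
In a mixed equilibrium Player 2 is indifferent between Right and Left; this condition fixes p.
  Player 2's payoff to Right: p·8 + (1−p)·6 = 2p + 6
  Player 2's payoff to Left: p·2 + (1−p)·7 = -5p + 7
  2p + 6 = -5p + 7  ⇒  7p = 1  ⇒  p = 1/7.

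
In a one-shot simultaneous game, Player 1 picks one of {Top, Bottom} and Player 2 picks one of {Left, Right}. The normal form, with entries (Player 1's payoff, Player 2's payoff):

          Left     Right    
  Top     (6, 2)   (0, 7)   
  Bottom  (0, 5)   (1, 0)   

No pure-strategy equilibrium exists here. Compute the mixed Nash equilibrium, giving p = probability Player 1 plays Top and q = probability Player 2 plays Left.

Player 2's indifference between Left and Right determines Player 1's mixing probability p:
  Player 2's payoff from Left: p·2 + (1−p)·5 = -3p + 5
  Player 2's payoff from Right: p·7 + (1−p)·0 = 7p
  -3p + 5 = 7p  ⇒  -10p = -5  ⇒  p = 1/2.
Player 1's indifference between Top and Bottom determines Player 2's mixing probability q:
  Player 1's payoff from Top: q·6 + (1−q)·0 = 6q
  Player 1's payoff from Bottom: q·0 + (1−q)·1 = -q + 1
  6q = -q + 1  ⇒  7q = 1  ⇒  q = 1/7.

p = 1/2, q = 1/7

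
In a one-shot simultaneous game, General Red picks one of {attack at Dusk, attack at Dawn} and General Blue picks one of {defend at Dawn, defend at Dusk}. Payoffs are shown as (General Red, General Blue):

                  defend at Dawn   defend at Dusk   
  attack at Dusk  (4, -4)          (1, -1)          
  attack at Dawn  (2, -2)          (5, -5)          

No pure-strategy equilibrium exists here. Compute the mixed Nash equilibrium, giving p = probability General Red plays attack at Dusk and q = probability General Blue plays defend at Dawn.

General Blue's indifference between defend at Dawn and defend at Dusk determines General Red's mixing probability p:
  General Blue's payoff from defend at Dawn: p·(-4) + (1−p)·(-2) = -2p - 2
  General Blue's payoff from defend at Dusk: p·(-1) + (1−p)·(-5) = 4p - 5
  -2p - 2 = 4p - 5  ⇒  -6p = -3  ⇒  p = 1/2.
General Red's indifference between attack at Dusk and attack at Dawn determines General Blue's mixing probability q:
  General Red's payoff to attack at Dusk: q·4 + (1−q)·1 = 3q + 1
  General Red's payoff to attack at Dawn: q·2 + (1−q)·5 = -3q + 5
  3q + 1 = -3q + 5  ⇒  6q = 4  ⇒  q = 2/3.

p = 1/2, q = 2/3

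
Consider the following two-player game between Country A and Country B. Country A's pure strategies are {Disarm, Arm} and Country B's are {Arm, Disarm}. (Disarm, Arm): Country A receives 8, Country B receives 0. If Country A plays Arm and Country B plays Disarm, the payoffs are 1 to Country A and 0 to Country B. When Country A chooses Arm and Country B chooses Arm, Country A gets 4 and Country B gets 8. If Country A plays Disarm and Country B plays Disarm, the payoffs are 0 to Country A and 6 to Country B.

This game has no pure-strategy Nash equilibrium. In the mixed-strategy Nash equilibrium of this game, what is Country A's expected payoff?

8/5

Country B's mix must leave Country A indifferent between Disarm and Arm.
  Country A's payoff to Disarm: q·8 + (1−q)·0 = 8q
  Country A's payoff to Arm: q·4 + (1−q)·1 = 3q + 1
  8q = 3q + 1  ⇒  5q = 1  ⇒  q = 1/5.
At equilibrium Country A is indifferent across rows, so Country A's payoff equals the payoff from Disarm: (1/5)·8 + (4/5)·0 = 8/5.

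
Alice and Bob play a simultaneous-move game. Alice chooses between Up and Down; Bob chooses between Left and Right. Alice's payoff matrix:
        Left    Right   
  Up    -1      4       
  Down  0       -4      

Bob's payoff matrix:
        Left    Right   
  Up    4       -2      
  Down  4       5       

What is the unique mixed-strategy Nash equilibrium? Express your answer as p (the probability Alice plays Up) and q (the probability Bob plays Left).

Bob's indifference between Left and Right determines Alice's mixing probability p:
  Bob's expected payoff from Left: p·4 + (1−p)·4 = 4
  Bob's expected payoff from Right: p·(-2) + (1−p)·5 = -7p + 5
  4 = -7p + 5  ⇒  7p = 1  ⇒  p = 1/7.
In a mixed equilibrium Alice is indifferent between Up and Down; this condition fixes q.
  Alice's payoff to Up: q·(-1) + (1−q)·4 = -5q + 4
  Alice's payoff to Down: q·0 + (1−q)·(-4) = 4q - 4
  -5q + 4 = 4q - 4  ⇒  -9q = -8  ⇒  q = 8/9.

p = 1/7, q = 8/9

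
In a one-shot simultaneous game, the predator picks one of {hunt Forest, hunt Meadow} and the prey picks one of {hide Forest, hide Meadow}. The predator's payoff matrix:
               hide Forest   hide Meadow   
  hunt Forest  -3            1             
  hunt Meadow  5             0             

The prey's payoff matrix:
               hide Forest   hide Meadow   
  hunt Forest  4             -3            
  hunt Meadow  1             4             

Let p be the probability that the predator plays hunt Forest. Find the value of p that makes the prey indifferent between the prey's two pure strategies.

The predator's mix must leave the prey indifferent between hide Forest and hide Meadow.
  the prey's payoff to hide Forest: p·4 + (1−p)·1 = 3p + 1
  the prey's payoff to hide Meadow: p·(-3) + (1−p)·4 = -7p + 4
  3p + 1 = -7p + 4  ⇒  10p = 3  ⇒  p = 3/10.

p = 3/10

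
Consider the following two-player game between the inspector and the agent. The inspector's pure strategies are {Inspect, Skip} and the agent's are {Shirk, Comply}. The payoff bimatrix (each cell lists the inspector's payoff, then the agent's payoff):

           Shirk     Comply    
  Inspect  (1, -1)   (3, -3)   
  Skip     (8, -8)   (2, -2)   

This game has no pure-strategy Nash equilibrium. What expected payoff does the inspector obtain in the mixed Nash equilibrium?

11/4

The agent's mix must leave the inspector indifferent between Inspect and Skip.
  the inspector's payoff to Inspect: q·1 + (1−q)·3 = -2q + 3
  the inspector's payoff to Skip: q·8 + (1−q)·2 = 6q + 2
  -2q + 3 = 6q + 2  ⇒  -8q = -1  ⇒  q = 1/8.
At equilibrium the inspector is indifferent across rows, so the inspector's payoff equals the payoff from Inspect: (1/8)·1 + (7/8)·3 = 11/4.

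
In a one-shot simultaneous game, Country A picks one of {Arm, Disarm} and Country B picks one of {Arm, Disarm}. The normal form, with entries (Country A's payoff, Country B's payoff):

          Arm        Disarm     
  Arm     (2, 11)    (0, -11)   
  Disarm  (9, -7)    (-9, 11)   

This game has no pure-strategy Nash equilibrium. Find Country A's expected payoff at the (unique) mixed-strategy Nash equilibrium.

9/8

Country B's mix must leave Country A indifferent between Arm and Disarm.
  Country A's expected payoff from Arm: q·2 + (1−q)·0 = 2q
  Country A's expected payoff from Disarm: q·9 + (1−q)·(-9) = 18q - 9
  2q = 18q - 9  ⇒  -16q = -9  ⇒  q = 9/16.
At equilibrium Country A is indifferent across rows, so Country A's payoff equals the payoff from Arm: (9/16)·2 + (7/16)·0 = 9/8.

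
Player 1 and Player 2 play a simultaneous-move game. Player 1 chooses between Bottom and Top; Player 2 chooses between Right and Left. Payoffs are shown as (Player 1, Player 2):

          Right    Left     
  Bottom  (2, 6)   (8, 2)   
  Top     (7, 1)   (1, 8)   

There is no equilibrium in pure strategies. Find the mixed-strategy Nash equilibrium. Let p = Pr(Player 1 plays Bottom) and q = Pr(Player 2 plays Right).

Set Player 2's expected payoff from Right equal to that from Left:
  Player 2's payoff from Right: p·6 + (1−p)·1 = 5p + 1
  Player 2's payoff from Left: p·2 + (1−p)·8 = -6p + 8
  5p + 1 = -6p + 8  ⇒  11p = 7  ⇒  p = 7/11.
Player 2's mix must leave Player 1 indifferent between Bottom and Top.
  Player 1's payoff from Bottom: q·2 + (1−q)·8 = -6q + 8
  Player 1's payoff from Top: q·7 + (1−q)·1 = 6q + 1
  -6q + 8 = 6q + 1  ⇒  -12q = -7  ⇒  q = 7/12.

p = 7/11, q = 7/12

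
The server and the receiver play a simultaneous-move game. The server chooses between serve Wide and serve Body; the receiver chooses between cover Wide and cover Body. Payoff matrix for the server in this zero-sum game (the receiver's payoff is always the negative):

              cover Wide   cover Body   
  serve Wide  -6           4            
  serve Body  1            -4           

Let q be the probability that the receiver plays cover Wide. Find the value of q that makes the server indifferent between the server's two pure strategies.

The receiver's mix must leave the server indifferent between serve Wide and serve Body.
  the server's expected payoff from serve Wide: q·(-6) + (1−q)·4 = -10q + 4
  the server's expected payoff from serve Body: q·1 + (1−q)·(-4) = 5q - 4
  -10q + 4 = 5q - 4  ⇒  -15q = -8  ⇒  q = 8/15.

q = 8/15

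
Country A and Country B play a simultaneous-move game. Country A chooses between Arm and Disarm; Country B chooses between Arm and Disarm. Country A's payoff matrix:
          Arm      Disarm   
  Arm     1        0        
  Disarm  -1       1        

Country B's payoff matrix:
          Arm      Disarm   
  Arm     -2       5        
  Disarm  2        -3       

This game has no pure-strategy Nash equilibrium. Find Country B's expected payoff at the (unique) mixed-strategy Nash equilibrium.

Country B's indifference between Arm and Disarm determines Country A's mixing probability p:
  Country B's payoff from Arm: p·(-2) + (1−p)·2 = -4p + 2
  Country B's payoff from Disarm: p·5 + (1−p)·(-3) = 8p - 3
  -4p + 2 = 8p - 3  ⇒  -12p = -5  ⇒  p = 5/12.
At equilibrium Country B is indifferent across columns, so Country B's payoff equals the payoff from Arm: (5/12)·(-2) + (7/12)·2 = 1/3.

1/3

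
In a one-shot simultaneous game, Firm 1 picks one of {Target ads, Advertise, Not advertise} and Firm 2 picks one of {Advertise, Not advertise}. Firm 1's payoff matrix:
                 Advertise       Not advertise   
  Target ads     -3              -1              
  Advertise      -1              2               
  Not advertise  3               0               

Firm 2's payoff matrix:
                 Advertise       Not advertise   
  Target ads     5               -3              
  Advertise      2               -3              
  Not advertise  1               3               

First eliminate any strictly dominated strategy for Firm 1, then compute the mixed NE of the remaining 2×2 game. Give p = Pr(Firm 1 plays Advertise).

Firm 1's strategy Target ads is strictly dominated by Advertise: -1 > -3 and 2 > -1. Eliminate Target ads.
Firm 2's indifference between Advertise and Not advertise determines Firm 1's mixing probability p:
  Firm 2's payoff to Advertise: p·2 + (1−p)·1 = p + 1
  Firm 2's payoff to Not advertise: p·(-3) + (1−p)·3 = -6p + 3
  p + 1 = -6p + 3  ⇒  7p = 2  ⇒  p = 2/7.

p = 2/7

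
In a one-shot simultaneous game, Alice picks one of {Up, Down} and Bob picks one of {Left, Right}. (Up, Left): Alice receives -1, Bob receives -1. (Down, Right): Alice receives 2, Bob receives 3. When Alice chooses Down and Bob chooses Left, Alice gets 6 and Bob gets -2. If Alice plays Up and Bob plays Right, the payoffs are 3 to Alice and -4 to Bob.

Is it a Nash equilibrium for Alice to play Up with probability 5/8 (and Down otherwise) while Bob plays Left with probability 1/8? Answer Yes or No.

Yes

Check Bob's indifference given Alice's mix p = 5/8:
  payoff from Left = -11/8; payoff from Right = -11/8 — equal.
Check Alice's indifference given Bob's mix q = 1/8:
  payoff from Up = 5/2; payoff from Down = 5/2 — equal.
Both players are indifferent, so neither can profitably deviate.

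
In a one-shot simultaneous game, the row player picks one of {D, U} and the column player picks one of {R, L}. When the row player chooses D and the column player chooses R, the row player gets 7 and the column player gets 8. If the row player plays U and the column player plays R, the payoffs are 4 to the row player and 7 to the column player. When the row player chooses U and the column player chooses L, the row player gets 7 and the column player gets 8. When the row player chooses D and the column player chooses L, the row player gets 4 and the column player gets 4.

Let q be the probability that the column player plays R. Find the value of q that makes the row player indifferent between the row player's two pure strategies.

The column player's mix must leave the row player indifferent between D and U.
  the row player's expected payoff from D: q·7 + (1−q)·4 = 3q + 4
  the row player's expected payoff from U: q·4 + (1−q)·7 = -3q + 7
  3q + 4 = -3q + 7  ⇒  6q = 3  ⇒  q = 1/2.

q = 1/2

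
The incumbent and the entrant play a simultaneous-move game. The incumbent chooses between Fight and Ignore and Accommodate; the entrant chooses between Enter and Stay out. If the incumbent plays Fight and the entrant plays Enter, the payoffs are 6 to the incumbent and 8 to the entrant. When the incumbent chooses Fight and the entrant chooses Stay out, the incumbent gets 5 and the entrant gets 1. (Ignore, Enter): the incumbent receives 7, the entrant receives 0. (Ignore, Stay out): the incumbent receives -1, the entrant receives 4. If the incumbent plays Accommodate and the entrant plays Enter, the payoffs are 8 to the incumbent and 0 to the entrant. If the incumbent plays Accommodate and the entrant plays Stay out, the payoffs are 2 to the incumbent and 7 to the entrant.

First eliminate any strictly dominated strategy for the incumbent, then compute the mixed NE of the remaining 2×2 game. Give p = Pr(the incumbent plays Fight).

The incumbent's strategy Ignore is strictly dominated by Accommodate: 8 > 7 and 2 > -1. Eliminate Ignore.
In a mixed equilibrium the entrant is indifferent between Enter and Stay out; this condition fixes p.
  the entrant's expected payoff from Enter: p·8 + (1−p)·0 = 8p
  the entrant's expected payoff from Stay out: p·1 + (1−p)·7 = -6p + 7
  8p = -6p + 7  ⇒  14p = 7  ⇒  p = 1/2.

p = 1/2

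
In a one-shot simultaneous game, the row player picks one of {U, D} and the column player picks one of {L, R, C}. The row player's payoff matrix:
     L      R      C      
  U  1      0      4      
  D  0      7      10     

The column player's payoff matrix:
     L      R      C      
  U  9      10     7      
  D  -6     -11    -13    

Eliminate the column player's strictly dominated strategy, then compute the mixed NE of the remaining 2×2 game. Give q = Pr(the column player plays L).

q = 7/8

The column player's strategy C is strictly dominated by R: 10 > 7 and -11 > -13. Eliminate C.
In a mixed equilibrium the row player is indifferent between U and D; this condition fixes q.
  the row player's expected payoff from U: q·1 + (1−q)·0 = q
  the row player's expected payoff from D: q·0 + (1−q)·7 = -7q + 7
  q = -7q + 7  ⇒  8q = 7  ⇒  q = 7/8.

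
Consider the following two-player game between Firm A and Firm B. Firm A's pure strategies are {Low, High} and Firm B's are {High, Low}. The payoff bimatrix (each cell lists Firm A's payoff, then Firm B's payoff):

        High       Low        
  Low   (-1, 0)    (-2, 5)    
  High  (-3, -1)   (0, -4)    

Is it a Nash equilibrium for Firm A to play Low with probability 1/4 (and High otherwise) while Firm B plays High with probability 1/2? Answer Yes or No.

Given Firm A's mix p = 1/4, Firm B's payoff from High is -3/4 but from Low is -7/4. Firm B strictly prefers High, so Firm B would not mix.
So the proposed profile is not a Nash equilibrium.

No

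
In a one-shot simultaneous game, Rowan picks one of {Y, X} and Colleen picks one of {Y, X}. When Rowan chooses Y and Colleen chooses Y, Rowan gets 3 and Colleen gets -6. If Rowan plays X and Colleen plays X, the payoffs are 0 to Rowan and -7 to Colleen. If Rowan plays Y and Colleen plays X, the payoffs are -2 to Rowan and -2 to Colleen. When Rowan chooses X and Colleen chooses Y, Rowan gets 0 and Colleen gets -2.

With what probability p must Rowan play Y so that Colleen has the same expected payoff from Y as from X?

Colleen's indifference between Y and X determines Rowan's mixing probability p:
  Colleen's payoff from Y: p·(-6) + (1−p)·(-2) = -4p - 2
  Colleen's payoff from X: p·(-2) + (1−p)·(-7) = 5p - 7
  -4p - 2 = 5p - 7  ⇒  -9p = -5  ⇒  p = 5/9.

p = 5/9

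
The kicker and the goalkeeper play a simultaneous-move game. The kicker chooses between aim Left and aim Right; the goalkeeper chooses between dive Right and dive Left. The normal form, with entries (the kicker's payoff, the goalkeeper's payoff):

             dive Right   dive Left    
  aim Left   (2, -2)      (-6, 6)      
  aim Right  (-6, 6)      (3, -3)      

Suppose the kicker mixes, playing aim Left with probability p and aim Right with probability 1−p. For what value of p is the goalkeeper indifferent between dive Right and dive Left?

p = 9/17

Set the goalkeeper's expected payoff from dive Right equal to that from dive Left:
  the goalkeeper's payoff to dive Right: p·(-2) + (1−p)·6 = -8p + 6
  the goalkeeper's payoff to dive Left: p·6 + (1−p)·(-3) = 9p - 3
  -8p + 6 = 9p - 3  ⇒  -17p = -9  ⇒  p = 9/17.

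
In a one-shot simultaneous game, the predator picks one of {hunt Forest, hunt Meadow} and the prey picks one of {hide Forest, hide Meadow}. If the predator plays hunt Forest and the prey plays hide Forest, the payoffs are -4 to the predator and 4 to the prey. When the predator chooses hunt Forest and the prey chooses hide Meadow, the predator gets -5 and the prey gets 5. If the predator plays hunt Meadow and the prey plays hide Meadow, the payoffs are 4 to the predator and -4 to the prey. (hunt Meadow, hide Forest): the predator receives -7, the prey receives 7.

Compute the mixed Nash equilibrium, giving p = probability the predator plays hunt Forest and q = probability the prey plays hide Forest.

For the prey to be willing to mix, the prey must be indifferent between hide Forest and hide Meadow, which pins down the predator's mix.
  the prey's payoff from hide Forest: p·4 + (1−p)·7 = -3p + 7
  the prey's payoff from hide Meadow: p·5 + (1−p)·(-4) = 9p - 4
  -3p + 7 = 9p - 4  ⇒  -12p = -11  ⇒  p = 11/12.
The prey's mix must leave the predator indifferent between hunt Forest and hunt Meadow.
  the predator's payoff from hunt Forest: q·(-4) + (1−q)·(-5) = q - 5
  the predator's payoff from hunt Meadow: q·(-7) + (1−q)·4 = -11q + 4
  q - 5 = -11q + 4  ⇒  12q = 9  ⇒  q = 3/4.

p = 11/12, q = 3/4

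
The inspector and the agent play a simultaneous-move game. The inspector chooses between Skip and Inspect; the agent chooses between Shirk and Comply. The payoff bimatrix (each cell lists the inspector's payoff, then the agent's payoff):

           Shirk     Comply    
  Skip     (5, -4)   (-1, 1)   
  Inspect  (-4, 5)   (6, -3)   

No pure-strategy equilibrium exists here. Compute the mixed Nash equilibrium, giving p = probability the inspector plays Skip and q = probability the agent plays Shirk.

The inspector's mix must leave the agent indifferent between Shirk and Comply.
  the agent's payoff to Shirk: p·(-4) + (1−p)·5 = -9p + 5
  the agent's payoff to Comply: p·1 + (1−p)·(-3) = 4p - 3
  -9p + 5 = 4p - 3  ⇒  -13p = -8  ⇒  p = 8/13.
In a mixed equilibrium the inspector is indifferent between Skip and Inspect; this condition fixes q.
  the inspector's expected payoff from Skip: q·5 + (1−q)·(-1) = 6q - 1
  the inspector's expected payoff from Inspect: q·(-4) + (1−q)·6 = -10q + 6
  6q - 1 = -10q + 6  ⇒  16q = 7  ⇒  q = 7/16.

p = 8/13, q = 7/16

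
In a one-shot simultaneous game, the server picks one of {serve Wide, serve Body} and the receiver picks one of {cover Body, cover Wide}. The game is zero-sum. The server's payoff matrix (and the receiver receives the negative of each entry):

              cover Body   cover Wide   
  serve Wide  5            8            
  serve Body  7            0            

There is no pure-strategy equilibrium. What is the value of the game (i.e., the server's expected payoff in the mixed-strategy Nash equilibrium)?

The receiver's mix must leave the server indifferent between serve Wide and serve Body.
  the server's expected payoff from serve Wide: q·5 + (1−q)·8 = -3q + 8
  the server's expected payoff from serve Body: q·7 + (1−q)·0 = 7q
  -3q + 8 = 7q  ⇒  -10q = -8  ⇒  q = 4/5.
The value is the server's expected payoff against this mix (using serve Wide): (4/5)·5 + (1/5)·8 = 28/5.

v = 28/5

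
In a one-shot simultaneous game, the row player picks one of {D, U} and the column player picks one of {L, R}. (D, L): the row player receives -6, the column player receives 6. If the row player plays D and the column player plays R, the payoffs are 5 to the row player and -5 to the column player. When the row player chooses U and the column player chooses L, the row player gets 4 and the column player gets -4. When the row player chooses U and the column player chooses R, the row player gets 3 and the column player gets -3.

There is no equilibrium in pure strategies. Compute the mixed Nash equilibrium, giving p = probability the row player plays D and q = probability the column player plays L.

The column player's indifference between L and R determines the row player's mixing probability p:
  the column player's expected payoff from L: p·6 + (1−p)·(-4) = 10p - 4
  the column player's expected payoff from R: p·(-5) + (1−p)·(-3) = -2p - 3
  10p - 4 = -2p - 3  ⇒  12p = 1  ⇒  p = 1/12.
In a mixed equilibrium the row player is indifferent between D and U; this condition fixes q.
  the row player's payoff from D: q·(-6) + (1−q)·5 = -11q + 5
  the row player's payoff from U: q·4 + (1−q)·3 = q + 3
  -11q + 5 = q + 3  ⇒  -12q = -2  ⇒  q = 1/6.

p = 1/12, q = 1/6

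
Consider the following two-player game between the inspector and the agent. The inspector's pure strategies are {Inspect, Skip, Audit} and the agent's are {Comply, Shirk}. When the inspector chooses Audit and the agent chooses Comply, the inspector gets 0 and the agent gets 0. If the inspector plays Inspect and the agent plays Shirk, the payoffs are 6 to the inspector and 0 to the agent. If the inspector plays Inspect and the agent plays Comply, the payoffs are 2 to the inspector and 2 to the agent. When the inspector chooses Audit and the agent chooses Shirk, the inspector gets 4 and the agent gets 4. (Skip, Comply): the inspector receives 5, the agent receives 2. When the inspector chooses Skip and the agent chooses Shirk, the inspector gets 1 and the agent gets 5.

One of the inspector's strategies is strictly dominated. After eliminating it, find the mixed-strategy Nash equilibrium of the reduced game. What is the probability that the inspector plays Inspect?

The inspector's strategy Audit is strictly dominated by Inspect: 2 > 0 and 6 > 4. Eliminate Audit.
The inspector's mix must leave the agent indifferent between Comply and Shirk.
  the agent's payoff to Comply: p·2 + (1−p)·2 = 2
  the agent's payoff to Shirk: p·0 + (1−p)·5 = -5p + 5
  2 = -5p + 5  ⇒  5p = 3  ⇒  p = 3/5.

p = 3/5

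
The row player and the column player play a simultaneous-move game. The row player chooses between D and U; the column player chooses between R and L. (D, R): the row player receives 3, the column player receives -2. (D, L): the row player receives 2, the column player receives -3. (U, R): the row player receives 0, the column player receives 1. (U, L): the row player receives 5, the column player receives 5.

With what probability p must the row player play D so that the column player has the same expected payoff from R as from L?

p = 4/5

For the column player to be willing to mix, the column player must be indifferent between R and L, which pins down the row player's mix.
  the column player's payoff from R: p·(-2) + (1−p)·1 = -3p + 1
  the column player's payoff from L: p·(-3) + (1−p)·5 = -8p + 5
  -3p + 1 = -8p + 5  ⇒  5p = 4  ⇒  p = 4/5.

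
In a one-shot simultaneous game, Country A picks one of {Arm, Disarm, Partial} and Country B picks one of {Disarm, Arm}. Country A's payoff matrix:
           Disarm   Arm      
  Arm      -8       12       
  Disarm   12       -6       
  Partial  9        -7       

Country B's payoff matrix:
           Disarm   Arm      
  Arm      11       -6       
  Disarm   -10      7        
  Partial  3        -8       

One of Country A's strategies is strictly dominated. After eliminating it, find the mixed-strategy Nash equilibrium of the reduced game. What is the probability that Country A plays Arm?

Country A's strategy Partial is strictly dominated by Disarm: 12 > 9 and -6 > -7. Eliminate Partial.
In a mixed equilibrium Country B is indifferent between Disarm and Arm; this condition fixes p.
  Country B's payoff to Disarm: p·11 + (1−p)·(-10) = 21p - 10
  Country B's payoff to Arm: p·(-6) + (1−p)·7 = -13p + 7
  21p - 10 = -13p + 7  ⇒  34p = 17  ⇒  p = 1/2.

p = 1/2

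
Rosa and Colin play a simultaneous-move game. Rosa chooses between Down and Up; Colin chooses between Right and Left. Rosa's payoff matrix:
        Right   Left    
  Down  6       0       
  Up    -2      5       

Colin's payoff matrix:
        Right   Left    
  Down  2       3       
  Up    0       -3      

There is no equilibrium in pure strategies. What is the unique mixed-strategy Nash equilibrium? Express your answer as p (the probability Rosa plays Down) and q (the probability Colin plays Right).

Colin's indifference between Right and Left determines Rosa's mixing probability p:
  Colin's expected payoff from Right: p·2 + (1−p)·0 = 2p
  Colin's expected payoff from Left: p·3 + (1−p)·(-3) = 6p - 3
  2p = 6p - 3  ⇒  -4p = -3  ⇒  p = 3/4.
Rosa's indifference between Down and Up determines Colin's mixing probability q:
  Rosa's payoff to Down: q·6 + (1−q)·0 = 6q
  Rosa's payoff to Up: q·(-2) + (1−q)·5 = -7q + 5
  6q = -7q + 5  ⇒  13q = 5  ⇒  q = 5/13.

p = 3/4, q = 5/13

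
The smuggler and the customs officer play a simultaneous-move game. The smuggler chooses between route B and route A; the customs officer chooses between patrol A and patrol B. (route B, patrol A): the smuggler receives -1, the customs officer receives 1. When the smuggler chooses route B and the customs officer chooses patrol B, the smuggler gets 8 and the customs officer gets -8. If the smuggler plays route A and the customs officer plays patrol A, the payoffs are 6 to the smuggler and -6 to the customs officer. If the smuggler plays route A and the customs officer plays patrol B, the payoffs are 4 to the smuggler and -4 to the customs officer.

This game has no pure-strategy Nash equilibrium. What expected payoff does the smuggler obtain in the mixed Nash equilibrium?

52/11

Set the smuggler's expected payoff from route B equal to that from route A:
  the smuggler's payoff to route B: q·(-1) + (1−q)·8 = -9q + 8
  the smuggler's payoff to route A: q·6 + (1−q)·4 = 2q + 4
  -9q + 8 = 2q + 4  ⇒  -11q = -4  ⇒  q = 4/11.
At equilibrium the smuggler is indifferent across rows, so the smuggler's payoff equals the payoff from route B: (4/11)·(-1) + (7/11)·8 = 52/11.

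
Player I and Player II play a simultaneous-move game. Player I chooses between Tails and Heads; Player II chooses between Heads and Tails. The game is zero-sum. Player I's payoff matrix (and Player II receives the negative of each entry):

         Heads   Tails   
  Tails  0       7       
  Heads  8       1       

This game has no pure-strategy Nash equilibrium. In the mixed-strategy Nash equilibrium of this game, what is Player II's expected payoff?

-4

Player I's mix must leave Player II indifferent between Heads and Tails.
  Player II's expected payoff from Heads: p·0 + (1−p)·(-8) = 8p - 8
  Player II's expected payoff from Tails: p·(-7) + (1−p)·(-1) = -6p - 1
  8p - 8 = -6p - 1  ⇒  14p = 7  ⇒  p = 1/2.
At equilibrium Player II is indifferent across columns, so Player II's payoff equals the payoff from Heads: (1/2)·0 + (1/2)·(-8) = -4.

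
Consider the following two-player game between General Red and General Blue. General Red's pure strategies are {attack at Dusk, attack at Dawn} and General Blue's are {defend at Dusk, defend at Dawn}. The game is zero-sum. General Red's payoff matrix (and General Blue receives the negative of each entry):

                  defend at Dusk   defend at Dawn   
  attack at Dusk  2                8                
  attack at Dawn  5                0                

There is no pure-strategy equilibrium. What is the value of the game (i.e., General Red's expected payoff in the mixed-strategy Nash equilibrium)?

Set General Red's expected payoff from attack at Dusk equal to that from attack at Dawn:
  General Red's expected payoff from attack at Dusk: q·2 + (1−q)·8 = -6q + 8
  General Red's expected payoff from attack at Dawn: q·5 + (1−q)·0 = 5q
  -6q + 8 = 5q  ⇒  -11q = -8  ⇒  q = 8/11.
The value is General Red's expected payoff against this mix (using attack at Dusk): (8/11)·2 + (3/11)·8 = 40/11.

v = 40/11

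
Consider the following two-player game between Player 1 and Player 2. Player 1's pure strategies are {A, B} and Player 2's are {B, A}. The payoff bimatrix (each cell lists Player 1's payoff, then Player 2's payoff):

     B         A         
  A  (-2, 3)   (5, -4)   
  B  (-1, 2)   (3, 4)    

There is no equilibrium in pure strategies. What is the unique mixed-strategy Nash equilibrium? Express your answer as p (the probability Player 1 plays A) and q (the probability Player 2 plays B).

Player 2's indifference between B and A determines Player 1's mixing probability p:
  Player 2's payoff to B: p·3 + (1−p)·2 = p + 2
  Player 2's payoff to A: p·(-4) + (1−p)·4 = -8p + 4
  p + 2 = -8p + 4  ⇒  9p = 2  ⇒  p = 2/9.
For Player 1 to be willing to mix, Player 1 must be indifferent between A and B, which pins down Player 2's mix.
  Player 1's payoff from A: q·(-2) + (1−q)·5 = -7q + 5
  Player 1's payoff from B: q·(-1) + (1−q)·3 = -4q + 3
  -7q + 5 = -4q + 3  ⇒  -3q = -2  ⇒  q = 2/3.

p = 2/9, q = 2/3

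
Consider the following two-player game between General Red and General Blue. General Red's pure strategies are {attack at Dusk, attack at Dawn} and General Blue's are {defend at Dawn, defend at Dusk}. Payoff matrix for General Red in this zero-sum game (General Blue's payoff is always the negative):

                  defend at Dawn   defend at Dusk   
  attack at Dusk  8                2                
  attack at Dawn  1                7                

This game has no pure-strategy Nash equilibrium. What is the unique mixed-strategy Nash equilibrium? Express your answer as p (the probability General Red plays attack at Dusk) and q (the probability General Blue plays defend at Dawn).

p = 1/2, q = 5/12

For General Blue to be willing to mix, General Blue must be indifferent between defend at Dawn and defend at Dusk, which pins down General Red's mix.
  General Blue's payoff from defend at Dawn: p·(-8) + (1−p)·(-1) = -7p - 1
  General Blue's payoff from defend at Dusk: p·(-2) + (1−p)·(-7) = 5p - 7
  -7p - 1 = 5p - 7  ⇒  -12p = -6  ⇒  p = 1/2.
For General Red to be willing to mix, General Red must be indifferent between attack at Dusk and attack at Dawn, which pins down General Blue's mix.
  General Red's expected payoff from attack at Dusk: q·8 + (1−q)·2 = 6q + 2
  General Red's expected payoff from attack at Dawn: q·1 + (1−q)·7 = -6q + 7
  6q + 2 = -6q + 7  ⇒  12q = 5  ⇒  q = 5/12.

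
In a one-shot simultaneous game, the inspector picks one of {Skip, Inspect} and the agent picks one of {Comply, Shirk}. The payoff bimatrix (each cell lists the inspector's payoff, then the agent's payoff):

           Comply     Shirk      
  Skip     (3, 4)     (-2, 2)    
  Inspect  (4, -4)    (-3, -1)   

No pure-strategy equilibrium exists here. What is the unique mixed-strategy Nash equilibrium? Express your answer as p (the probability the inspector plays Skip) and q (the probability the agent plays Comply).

In a mixed equilibrium the agent is indifferent between Comply and Shirk; this condition fixes p.
  the agent's payoff from Comply: p·4 + (1−p)·(-4) = 8p - 4
  the agent's payoff from Shirk: p·2 + (1−p)·(-1) = 3p - 1
  8p - 4 = 3p - 1  ⇒  5p = 3  ⇒  p = 3/5.
In a mixed equilibrium the inspector is indifferent between Skip and Inspect; this condition fixes q.
  the inspector's expected payoff from Skip: q·3 + (1−q)·(-2) = 5q - 2
  the inspector's expected payoff from Inspect: q·4 + (1−q)·(-3) = 7q - 3
  5q - 2 = 7q - 3  ⇒  -2q = -1  ⇒  q = 1/2.

p = 3/5, q = 1/2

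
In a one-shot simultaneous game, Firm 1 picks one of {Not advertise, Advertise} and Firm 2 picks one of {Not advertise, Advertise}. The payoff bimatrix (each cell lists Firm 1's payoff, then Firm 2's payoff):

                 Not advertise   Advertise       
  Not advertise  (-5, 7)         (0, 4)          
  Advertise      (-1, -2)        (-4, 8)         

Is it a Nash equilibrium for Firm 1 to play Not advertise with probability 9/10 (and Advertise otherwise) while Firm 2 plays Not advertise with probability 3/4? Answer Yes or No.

Given Firm 1's mix p = 9/10, Firm 2's payoff from Not advertise is 61/10 but from Advertise is 22/5. Firm 2 strictly prefers Not advertise, so Firm 2 would not mix.
So the proposed profile is not a Nash equilibrium.

No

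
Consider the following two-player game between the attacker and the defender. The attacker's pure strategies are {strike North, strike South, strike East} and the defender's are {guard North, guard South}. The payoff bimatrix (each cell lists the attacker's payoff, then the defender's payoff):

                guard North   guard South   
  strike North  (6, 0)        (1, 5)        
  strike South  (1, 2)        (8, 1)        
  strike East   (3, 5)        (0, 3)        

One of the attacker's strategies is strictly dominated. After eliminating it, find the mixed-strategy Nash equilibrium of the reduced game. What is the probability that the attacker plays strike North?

p = 1/6

The attacker's strategy strike East is strictly dominated by strike North: 6 > 3 and 1 > 0. Eliminate strike East.
Set the defender's expected payoff from guard North equal to that from guard South:
  the defender's payoff to guard North: p·0 + (1−p)·2 = -2p + 2
  the defender's payoff to guard South: p·5 + (1−p)·1 = 4p + 1
  -2p + 2 = 4p + 1  ⇒  -6p = -1  ⇒  p = 1/6.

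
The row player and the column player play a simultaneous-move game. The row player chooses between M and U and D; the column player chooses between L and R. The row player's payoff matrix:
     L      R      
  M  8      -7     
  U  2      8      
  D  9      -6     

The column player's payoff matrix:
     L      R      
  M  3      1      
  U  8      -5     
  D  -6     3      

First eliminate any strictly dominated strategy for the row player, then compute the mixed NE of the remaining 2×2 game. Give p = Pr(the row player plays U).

p = 9/22

The row player's strategy M is strictly dominated by D: 9 > 8 and -6 > -7. Eliminate M.
The row player's mix must leave the column player indifferent between L and R.
  the column player's payoff to L: p·8 + (1−p)·(-6) = 14p - 6
  the column player's payoff to R: p·(-5) + (1−p)·3 = -8p + 3
  14p - 6 = -8p + 3  ⇒  22p = 9  ⇒  p = 9/22.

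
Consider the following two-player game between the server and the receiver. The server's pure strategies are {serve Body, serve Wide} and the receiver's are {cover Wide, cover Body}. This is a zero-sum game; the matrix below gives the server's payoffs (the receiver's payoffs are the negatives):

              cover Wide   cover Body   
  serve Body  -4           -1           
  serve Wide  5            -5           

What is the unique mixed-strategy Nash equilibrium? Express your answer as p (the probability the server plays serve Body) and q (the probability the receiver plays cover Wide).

In a mixed equilibrium the receiver is indifferent between cover Wide and cover Body; this condition fixes p.
  the receiver's payoff to cover Wide: p·4 + (1−p)·(-5) = 9p - 5
  the receiver's payoff to cover Body: p·1 + (1−p)·5 = -4p + 5
  9p - 5 = -4p + 5  ⇒  13p = 10  ⇒  p = 10/13.
Set the server's expected payoff from serve Body equal to that from serve Wide:
  the server's payoff to serve Body: q·(-4) + (1−q)·(-1) = -3q - 1
  the server's payoff to serve Wide: q·5 + (1−q)·(-5) = 10q - 5
  -3q - 1 = 10q - 5  ⇒  -13q = -4  ⇒  q = 4/13.

p = 10/13, q = 4/13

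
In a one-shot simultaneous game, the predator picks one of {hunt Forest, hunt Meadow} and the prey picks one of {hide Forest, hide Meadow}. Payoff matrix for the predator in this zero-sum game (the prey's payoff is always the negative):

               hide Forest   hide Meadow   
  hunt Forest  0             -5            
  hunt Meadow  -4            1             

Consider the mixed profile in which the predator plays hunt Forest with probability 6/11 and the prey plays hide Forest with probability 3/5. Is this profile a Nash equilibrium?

No

Given the predator's mix p = 6/11, the prey's payoff from hide Forest is 20/11 but from hide Meadow is 25/11. The prey strictly prefers hide Meadow, so the prey would not mix.
So the proposed profile is not a Nash equilibrium.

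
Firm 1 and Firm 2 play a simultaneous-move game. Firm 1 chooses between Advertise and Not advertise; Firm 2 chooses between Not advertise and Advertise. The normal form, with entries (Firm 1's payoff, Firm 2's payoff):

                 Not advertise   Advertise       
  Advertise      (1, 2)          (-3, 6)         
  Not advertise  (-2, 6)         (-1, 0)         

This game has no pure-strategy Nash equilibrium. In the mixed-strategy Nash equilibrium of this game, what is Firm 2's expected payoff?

In a mixed equilibrium Firm 2 is indifferent between Not advertise and Advertise; this condition fixes p.
  Firm 2's payoff from Not advertise: p·2 + (1−p)·6 = -4p + 6
  Firm 2's payoff from Advertise: p·6 + (1−p)·0 = 6p
  -4p + 6 = 6p  ⇒  -10p = -6  ⇒  p = 3/5.
At equilibrium Firm 2 is indifferent across columns, so Firm 2's payoff equals the payoff from Not advertise: (3/5)·2 + (2/5)·6 = 18/5.

18/5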